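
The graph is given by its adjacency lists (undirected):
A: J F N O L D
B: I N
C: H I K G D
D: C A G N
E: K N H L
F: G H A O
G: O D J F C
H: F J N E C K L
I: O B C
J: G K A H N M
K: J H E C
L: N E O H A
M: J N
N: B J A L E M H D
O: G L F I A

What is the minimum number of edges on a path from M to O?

Level 0: M
Level 1: J, N
Level 2: A, B, D, E, G, H, K, L
Level 3: C, F, I, O
O first appears at level 3.

3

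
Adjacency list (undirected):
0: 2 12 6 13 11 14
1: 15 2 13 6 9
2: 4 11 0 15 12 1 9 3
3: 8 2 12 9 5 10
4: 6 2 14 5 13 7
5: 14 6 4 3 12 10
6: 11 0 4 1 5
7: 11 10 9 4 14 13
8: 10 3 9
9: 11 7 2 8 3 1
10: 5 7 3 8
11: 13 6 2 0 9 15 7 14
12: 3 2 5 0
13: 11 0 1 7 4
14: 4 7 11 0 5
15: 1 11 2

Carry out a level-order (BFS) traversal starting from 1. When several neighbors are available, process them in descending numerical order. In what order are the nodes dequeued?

1 -> 15 -> 13 -> 9 -> 6 -> 2 -> 11 -> 7 -> 4 -> 0 -> 8 -> 3 -> 5 -> 12 -> 14 -> 10

Visit 1; enqueue 15, 13, 9, 6, 2 → queue [15, 13, 9, 6, 2]
Visit 15; enqueue 11 → queue [13, 9, 6, 2, 11]
Visit 13; enqueue 7, 4, 0 → queue [9, 6, 2, 11, 7, 4, 0]
Visit 9; enqueue 8, 3 → queue [6, 2, 11, 7, 4, 0, 8, 3]
Visit 6; enqueue 5 → queue [2, 11, 7, 4, 0, 8, 3, 5]
Visit 2; enqueue 12 → queue [11, 7, 4, 0, 8, 3, 5, 12]
Visit 11; enqueue 14 → queue [7, 4, 0, 8, 3, 5, 12, 14]
Visit 7; enqueue 10 → queue [4, 0, 8, 3, 5, 12, 14, 10]
Visit 4 → queue [0, 8, 3, 5, 12, 14, 10]
Visit 0 → queue [8, 3, 5, 12, 14, 10]
Visit 8 → queue [3, 5, 12, 14, 10]
Visit 3 → queue [5, 12, 14, 10]
Visit 5 → queue [12, 14, 10]
Visit 12 → queue [14, 10]
Visit 14 → queue [10]
Visit 10 → queue []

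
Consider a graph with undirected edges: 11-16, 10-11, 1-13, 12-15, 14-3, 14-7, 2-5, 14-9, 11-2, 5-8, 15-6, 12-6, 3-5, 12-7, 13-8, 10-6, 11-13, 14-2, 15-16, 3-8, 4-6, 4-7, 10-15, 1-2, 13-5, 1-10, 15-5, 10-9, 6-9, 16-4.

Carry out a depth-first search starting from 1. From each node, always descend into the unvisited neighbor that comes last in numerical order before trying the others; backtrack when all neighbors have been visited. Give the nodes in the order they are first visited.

1 → 13 → 11 → 16 → 15 → 12 → 7 → 14 → 9 → 10 → 6 → 4 → 3 → 8 → 5 → 2

Visit 1
1 → 13
13 → 11
11 → 16
16 → 15
15 → 12
12 → 7
7 → 14
14 → 9
9 → 10
10 → 6
6 → 4
14 → 3
3 → 8
8 → 5
5 → 2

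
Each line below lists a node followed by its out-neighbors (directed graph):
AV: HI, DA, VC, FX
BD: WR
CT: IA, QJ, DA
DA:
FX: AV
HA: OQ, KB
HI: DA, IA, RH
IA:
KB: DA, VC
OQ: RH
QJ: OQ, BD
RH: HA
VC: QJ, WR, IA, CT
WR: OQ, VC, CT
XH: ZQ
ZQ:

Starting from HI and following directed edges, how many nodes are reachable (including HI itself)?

12

BFS from HI visits: HI, RH, IA, DA, HA, OQ, KB, VC, WR, QJ, CT, BD
Reachable nodes: 12 of 16 total.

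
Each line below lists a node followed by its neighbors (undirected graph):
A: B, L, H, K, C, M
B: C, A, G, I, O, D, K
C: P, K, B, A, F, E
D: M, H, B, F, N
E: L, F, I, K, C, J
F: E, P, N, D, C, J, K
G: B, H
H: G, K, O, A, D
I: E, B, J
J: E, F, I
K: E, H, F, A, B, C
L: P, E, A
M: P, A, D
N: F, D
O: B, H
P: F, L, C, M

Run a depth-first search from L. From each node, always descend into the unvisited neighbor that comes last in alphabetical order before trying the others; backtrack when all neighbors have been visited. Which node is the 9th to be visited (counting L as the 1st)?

O

Visit L
L → P
P → M
M → D
D → N
N → F
F → K
K → H
H → O
O → B
B → I
I → J
J → E
E → C
C → A
B → G

Visit order: L, P, M, D, N, F, K, H, O, B, I, J, E, C, A, G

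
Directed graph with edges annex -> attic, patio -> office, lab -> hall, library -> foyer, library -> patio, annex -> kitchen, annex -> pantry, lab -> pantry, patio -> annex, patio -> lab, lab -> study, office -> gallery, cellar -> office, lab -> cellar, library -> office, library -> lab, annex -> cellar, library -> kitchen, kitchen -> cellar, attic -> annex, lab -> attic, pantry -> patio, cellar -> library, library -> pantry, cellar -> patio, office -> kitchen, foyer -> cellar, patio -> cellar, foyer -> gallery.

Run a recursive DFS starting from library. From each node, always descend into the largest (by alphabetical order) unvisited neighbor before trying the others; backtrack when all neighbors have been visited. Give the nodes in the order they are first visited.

library -> patio -> office -> kitchen -> cellar -> gallery -> lab -> study -> pantry -> hall -> attic -> annex -> foyer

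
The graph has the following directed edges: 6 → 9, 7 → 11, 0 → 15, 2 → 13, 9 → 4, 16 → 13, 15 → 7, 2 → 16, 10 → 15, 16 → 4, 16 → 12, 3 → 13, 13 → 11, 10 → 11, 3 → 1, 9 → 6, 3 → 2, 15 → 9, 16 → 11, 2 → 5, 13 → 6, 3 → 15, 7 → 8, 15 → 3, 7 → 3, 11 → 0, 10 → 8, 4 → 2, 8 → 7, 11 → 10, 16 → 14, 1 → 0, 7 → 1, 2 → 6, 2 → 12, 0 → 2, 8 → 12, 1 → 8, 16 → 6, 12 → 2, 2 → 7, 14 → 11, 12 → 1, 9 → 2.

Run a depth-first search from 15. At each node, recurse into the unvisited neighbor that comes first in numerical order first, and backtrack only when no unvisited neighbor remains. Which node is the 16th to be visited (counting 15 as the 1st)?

Visit 15
15 → 3
3 → 1
1 → 0
0 → 2
2 → 5
2 → 6
6 → 9
9 → 4
2 → 7
7 → 8
8 → 12
7 → 11
11 → 10
2 → 13
2 → 16
16 → 14

Visit order: 15, 3, 1, 0, 2, 5, 6, 9, 4, 7, 8, 12, 11, 10, 13, 16, 14

16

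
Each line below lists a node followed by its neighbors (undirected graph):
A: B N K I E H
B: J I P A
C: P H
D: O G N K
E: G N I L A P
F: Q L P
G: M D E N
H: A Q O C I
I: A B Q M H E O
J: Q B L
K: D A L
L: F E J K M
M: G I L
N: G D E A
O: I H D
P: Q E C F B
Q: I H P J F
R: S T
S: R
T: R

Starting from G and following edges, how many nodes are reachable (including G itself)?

BFS from G visits: G, D, E, M, N, K, O, A, I, L, P, H, B, Q, F, J, C
Reachable nodes: 17 of 20 total.

17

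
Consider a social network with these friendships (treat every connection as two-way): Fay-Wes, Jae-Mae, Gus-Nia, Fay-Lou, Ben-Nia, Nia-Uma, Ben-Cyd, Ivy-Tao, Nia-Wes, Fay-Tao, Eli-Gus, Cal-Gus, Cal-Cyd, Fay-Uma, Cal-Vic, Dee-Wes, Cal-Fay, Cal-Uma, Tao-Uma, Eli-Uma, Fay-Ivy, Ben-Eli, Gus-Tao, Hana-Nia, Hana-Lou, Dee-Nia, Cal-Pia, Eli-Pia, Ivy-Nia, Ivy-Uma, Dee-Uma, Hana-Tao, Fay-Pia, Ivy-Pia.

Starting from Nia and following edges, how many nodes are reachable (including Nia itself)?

16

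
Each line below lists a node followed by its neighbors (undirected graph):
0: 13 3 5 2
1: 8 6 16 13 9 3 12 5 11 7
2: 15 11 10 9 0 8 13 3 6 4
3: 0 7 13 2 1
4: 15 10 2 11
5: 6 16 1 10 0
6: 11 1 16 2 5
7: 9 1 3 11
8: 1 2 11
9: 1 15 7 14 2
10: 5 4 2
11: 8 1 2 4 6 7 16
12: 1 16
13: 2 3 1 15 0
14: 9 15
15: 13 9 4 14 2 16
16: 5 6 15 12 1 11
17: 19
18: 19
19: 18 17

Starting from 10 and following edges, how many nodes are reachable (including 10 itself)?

17

BFS from 10 visits: 10, 5, 4, 2, 6, 16, 1, 0, 15, 11, 9, 8, 13, 3, 12, 7, 14
Reachable nodes: 17 of 20 total.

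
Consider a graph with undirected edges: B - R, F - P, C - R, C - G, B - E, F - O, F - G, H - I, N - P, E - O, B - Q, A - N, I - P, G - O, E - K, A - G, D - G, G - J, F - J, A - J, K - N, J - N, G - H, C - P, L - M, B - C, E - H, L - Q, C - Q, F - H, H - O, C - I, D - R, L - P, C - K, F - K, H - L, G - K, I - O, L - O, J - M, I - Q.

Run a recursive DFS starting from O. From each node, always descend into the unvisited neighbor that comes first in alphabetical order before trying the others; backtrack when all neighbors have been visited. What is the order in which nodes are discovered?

Visit O
O → E
E → B
B → C
C → G
G → A
A → J
J → F
F → H
H → I
I → P
P → L
L → M
L → Q
P → N
N → K
G → D
D → R

O → E → B → C → G → A → J → F → H → I → P → L → M → Q → N → K → D → R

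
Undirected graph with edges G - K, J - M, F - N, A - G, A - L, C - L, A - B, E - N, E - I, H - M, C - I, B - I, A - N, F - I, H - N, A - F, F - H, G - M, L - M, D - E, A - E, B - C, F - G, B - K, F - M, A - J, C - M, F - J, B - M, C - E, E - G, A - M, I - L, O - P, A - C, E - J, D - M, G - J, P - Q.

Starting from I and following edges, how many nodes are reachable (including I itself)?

BFS from I visits: I, L, F, E, C, B, M, A, N, J, H, G, D, K
Reachable nodes: 14 of 17 total.

14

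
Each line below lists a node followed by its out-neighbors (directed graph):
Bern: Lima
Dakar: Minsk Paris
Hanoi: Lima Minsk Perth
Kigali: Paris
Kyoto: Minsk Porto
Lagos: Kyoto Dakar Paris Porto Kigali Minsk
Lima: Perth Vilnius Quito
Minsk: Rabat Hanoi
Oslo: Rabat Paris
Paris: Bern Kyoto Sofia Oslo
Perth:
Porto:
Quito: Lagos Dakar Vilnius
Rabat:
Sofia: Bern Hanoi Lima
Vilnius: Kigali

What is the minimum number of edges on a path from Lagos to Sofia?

Level 0: Lagos
Level 1: Dakar, Kigali, Kyoto, Minsk, Paris, Porto
Level 2: Bern, Hanoi, Oslo, Rabat, Sofia
Level 3: Lima, Perth
Level 4: Quito, Vilnius
Sofia first appears at level 2.

2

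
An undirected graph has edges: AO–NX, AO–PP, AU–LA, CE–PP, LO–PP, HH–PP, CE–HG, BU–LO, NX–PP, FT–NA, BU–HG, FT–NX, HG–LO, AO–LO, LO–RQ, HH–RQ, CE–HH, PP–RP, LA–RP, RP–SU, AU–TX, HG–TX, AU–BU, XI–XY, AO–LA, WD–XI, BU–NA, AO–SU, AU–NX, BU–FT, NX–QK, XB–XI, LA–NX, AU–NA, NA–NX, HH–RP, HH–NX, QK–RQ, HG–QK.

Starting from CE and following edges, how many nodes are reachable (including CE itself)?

17

BFS from CE visits: CE, HG, HH, PP, BU, LO, QK, TX, NX, RP, RQ, AO, AU, FT, NA, LA, SU
Reachable nodes: 17 of 21 total.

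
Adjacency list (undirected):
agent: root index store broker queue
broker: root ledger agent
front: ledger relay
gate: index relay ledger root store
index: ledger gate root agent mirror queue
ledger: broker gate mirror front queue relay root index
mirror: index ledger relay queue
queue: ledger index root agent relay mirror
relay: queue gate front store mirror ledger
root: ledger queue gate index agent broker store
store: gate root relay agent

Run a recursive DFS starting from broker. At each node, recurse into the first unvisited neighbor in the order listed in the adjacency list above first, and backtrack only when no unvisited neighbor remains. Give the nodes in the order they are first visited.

broker root ledger gate index agent store relay queue mirror front

Visit broker
broker → root
root → ledger
ledger → gate
gate → index
index → agent
agent → store
store → relay
relay → queue
queue → mirror
relay → front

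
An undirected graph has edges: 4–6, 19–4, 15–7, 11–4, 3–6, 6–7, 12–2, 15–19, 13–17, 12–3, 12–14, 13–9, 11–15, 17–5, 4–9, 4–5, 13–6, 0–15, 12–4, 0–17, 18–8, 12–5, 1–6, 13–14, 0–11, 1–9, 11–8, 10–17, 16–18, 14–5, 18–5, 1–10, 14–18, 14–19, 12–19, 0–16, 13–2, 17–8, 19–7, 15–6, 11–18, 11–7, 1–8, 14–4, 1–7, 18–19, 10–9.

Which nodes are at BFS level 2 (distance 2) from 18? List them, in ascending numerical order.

0, 1, 4, 7, 12, 13, 15, 17

Level 0: 18
Level 1: 5, 8, 11, 14, 16, 19
Level 2: 0, 1, 4, 7, 12, 13, 15, 17
Level 3: 2, 3, 6, 9, 10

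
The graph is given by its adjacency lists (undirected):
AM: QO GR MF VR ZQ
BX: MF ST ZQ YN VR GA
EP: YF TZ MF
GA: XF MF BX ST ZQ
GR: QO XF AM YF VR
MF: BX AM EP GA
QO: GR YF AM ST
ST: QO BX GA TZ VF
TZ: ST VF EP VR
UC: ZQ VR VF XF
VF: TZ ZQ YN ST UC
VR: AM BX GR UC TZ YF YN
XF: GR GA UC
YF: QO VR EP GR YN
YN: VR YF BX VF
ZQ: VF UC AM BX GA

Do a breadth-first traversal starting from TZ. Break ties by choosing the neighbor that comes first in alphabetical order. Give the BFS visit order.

Visit TZ; enqueue EP, ST, VF, VR → queue [EP, ST, VF, VR]
Visit EP; enqueue MF, YF → queue [ST, VF, VR, MF, YF]
Visit ST; enqueue BX, GA, QO → queue [VF, VR, MF, YF, BX, GA, QO]
Visit VF; enqueue UC, YN, ZQ → queue [VR, MF, YF, BX, GA, QO, UC, YN, ZQ]
Visit VR; enqueue AM, GR → queue [MF, YF, BX, GA, QO, UC, YN, ZQ, AM, GR]
Visit MF → queue [YF, BX, GA, QO, UC, YN, ZQ, AM, GR]
Visit YF → queue [BX, GA, QO, UC, YN, ZQ, AM, GR]
Visit BX → queue [GA, QO, UC, YN, ZQ, AM, GR]
Visit GA; enqueue XF → queue [QO, UC, YN, ZQ, AM, GR, XF]
Visit QO → queue [UC, YN, ZQ, AM, GR, XF]
Visit UC → queue [YN, ZQ, AM, GR, XF]
Visit YN → queue [ZQ, AM, GR, XF]
Visit ZQ → queue [AM, GR, XF]
Visit AM → queue [GR, XF]
Visit GR → queue [XF]
Visit XF → queue []

TZ, EP, ST, VF, VR, MF, YF, BX, GA, QO, UC, YN, ZQ, AM, GR, XF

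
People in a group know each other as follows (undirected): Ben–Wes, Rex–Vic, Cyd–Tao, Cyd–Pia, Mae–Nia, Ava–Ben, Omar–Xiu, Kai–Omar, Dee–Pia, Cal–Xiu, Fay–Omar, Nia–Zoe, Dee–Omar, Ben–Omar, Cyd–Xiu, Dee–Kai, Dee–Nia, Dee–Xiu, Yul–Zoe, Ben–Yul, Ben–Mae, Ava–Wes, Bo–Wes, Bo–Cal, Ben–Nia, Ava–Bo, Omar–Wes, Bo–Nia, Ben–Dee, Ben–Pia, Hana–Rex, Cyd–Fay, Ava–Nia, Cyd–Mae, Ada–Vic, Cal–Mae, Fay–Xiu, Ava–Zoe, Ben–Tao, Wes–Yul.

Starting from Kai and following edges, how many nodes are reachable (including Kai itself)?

BFS from Kai visits: Kai, Omar, Dee, Xiu, Wes, Fay, Ben, Pia, Nia, Cyd, Cal, Yul, Bo, Ava, Tao, Mae, Zoe
Reachable nodes: 17 of 21 total.

17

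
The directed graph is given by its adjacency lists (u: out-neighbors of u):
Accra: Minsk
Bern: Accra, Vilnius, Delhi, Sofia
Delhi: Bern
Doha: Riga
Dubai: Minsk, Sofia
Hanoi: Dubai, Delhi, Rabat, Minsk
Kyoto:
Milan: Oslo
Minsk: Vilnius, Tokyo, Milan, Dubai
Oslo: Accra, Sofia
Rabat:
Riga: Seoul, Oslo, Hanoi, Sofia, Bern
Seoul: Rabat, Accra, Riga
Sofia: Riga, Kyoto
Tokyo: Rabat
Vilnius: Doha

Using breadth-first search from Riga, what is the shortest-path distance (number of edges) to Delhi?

2

Level 0: Riga
Level 1: Bern, Hanoi, Oslo, Seoul, Sofia
Level 2: Accra, Delhi, Dubai, Kyoto, Minsk, Rabat, Vilnius
Level 3: Doha, Milan, Tokyo
Delhi first appears at level 2.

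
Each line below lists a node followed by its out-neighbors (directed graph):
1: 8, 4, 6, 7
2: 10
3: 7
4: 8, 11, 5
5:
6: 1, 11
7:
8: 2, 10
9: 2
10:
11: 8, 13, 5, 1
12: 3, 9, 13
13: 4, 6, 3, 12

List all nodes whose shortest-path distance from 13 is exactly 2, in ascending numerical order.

1, 5, 7, 8, 9, 11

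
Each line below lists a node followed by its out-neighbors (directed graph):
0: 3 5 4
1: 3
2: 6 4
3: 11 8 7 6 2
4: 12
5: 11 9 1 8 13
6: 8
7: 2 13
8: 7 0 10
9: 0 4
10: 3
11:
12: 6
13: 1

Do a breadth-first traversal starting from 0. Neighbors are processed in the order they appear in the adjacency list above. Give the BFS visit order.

0 -> 3 -> 5 -> 4 -> 11 -> 8 -> 7 -> 6 -> 2 -> 9 -> 1 -> 13 -> 12 -> 10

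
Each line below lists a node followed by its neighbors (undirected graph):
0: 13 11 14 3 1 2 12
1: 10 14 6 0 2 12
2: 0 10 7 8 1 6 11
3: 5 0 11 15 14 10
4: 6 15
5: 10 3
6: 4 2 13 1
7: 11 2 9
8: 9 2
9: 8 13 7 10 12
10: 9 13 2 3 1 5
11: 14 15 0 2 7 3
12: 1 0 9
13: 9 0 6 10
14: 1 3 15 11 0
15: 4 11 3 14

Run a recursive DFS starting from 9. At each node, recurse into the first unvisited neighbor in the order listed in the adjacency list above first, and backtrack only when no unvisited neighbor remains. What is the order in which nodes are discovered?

Visit 9
9 → 8
8 → 2
2 → 0
0 → 13
13 → 6
6 → 4
4 → 15
15 → 11
11 → 14
14 → 1
1 → 10
10 → 3
3 → 5
1 → 12
11 → 7

9, 8, 2, 0, 13, 6, 4, 15, 11, 14, 1, 10, 3, 5, 12, 7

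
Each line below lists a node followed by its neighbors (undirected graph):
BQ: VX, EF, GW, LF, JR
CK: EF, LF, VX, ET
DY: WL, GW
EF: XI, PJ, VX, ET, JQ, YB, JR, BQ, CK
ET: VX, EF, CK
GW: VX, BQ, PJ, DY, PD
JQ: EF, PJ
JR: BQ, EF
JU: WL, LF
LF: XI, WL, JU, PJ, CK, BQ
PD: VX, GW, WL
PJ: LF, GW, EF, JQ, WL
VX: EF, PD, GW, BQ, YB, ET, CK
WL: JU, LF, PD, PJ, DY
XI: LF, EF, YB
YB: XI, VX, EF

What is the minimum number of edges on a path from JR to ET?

Level 0: JR
Level 1: BQ, EF
Level 2: CK, ET, GW, JQ, LF, PJ, VX, XI, YB
Level 3: DY, JU, PD, WL
ET first appears at level 2.

2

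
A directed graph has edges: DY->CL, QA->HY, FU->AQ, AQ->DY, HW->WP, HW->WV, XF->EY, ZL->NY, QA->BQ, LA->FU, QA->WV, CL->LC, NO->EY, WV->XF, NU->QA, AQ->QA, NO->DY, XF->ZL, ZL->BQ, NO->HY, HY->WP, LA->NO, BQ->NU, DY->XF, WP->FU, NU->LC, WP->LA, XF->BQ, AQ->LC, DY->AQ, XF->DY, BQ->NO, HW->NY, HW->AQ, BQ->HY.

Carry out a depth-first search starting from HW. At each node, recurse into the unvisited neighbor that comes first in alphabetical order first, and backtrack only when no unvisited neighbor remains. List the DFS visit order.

HW -> AQ -> DY -> CL -> LC -> XF -> BQ -> HY -> WP -> FU -> LA -> NO -> EY -> NU -> QA -> WV -> ZL -> NY

Visit HW
HW → AQ
AQ → DY
DY → CL
CL → LC
DY → XF
XF → BQ
BQ → HY
HY → WP
WP → FU
WP → LA
LA → NO
NO → EY
BQ → NU
NU → QA
QA → WV
XF → ZL
ZL → NY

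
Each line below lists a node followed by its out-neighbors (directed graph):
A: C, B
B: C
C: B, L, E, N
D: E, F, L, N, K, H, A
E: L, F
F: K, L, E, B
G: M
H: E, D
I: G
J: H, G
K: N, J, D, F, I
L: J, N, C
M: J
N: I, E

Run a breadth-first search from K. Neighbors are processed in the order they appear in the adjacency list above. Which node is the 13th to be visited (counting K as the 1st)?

Visit K; enqueue N, J, D, F, I → queue [N, J, D, F, I]
Visit N; enqueue E → queue [J, D, F, I, E]
Visit J; enqueue H, G → queue [D, F, I, E, H, G]
Visit D; enqueue L, A → queue [F, I, E, H, G, L, A]
Visit F; enqueue B → queue [I, E, H, G, L, A, B]
Visit I → queue [E, H, G, L, A, B]
Visit E → queue [H, G, L, A, B]
Visit H → queue [G, L, A, B]
Visit G; enqueue M → queue [L, A, B, M]
Visit L; enqueue C → queue [A, B, M, C]
Visit A → queue [B, M, C]
Visit B → queue [M, C]
Visit M → queue [C]
Visit C → queue []

Visit order: K, N, J, D, F, I, E, H, G, L, A, B, M, C

M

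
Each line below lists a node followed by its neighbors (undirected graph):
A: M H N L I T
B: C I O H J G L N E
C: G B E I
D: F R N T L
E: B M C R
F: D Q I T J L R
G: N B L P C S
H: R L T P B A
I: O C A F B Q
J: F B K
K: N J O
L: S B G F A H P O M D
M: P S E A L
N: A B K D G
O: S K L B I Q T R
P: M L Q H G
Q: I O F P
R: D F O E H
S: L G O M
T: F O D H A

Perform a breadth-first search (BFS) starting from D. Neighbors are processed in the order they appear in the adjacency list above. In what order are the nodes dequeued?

Visit D; enqueue F, R, N, T, L → queue [F, R, N, T, L]
Visit F; enqueue Q, I, J → queue [R, N, T, L, Q, I, J]
Visit R; enqueue O, E, H → queue [N, T, L, Q, I, J, O, E, H]
Visit N; enqueue A, B, K, G → queue [T, L, Q, I, J, O, E, H, A, B, K, G]
Visit T → queue [L, Q, I, J, O, E, H, A, B, K, G]
Visit L; enqueue S, P, M → queue [Q, I, J, O, E, H, A, B, K, G, S, P, M]
Visit Q → queue [I, J, O, E, H, A, B, K, G, S, P, M]
Visit I; enqueue C → queue [J, O, E, H, A, B, K, G, S, P, M, C]
Visit J → queue [O, E, H, A, B, K, G, S, P, M, C]
Visit O → queue [E, H, A, B, K, G, S, P, M, C]
Visit E → queue [H, A, B, K, G, S, P, M, C]
Visit H → queue [A, B, K, G, S, P, M, C]
Visit A → queue [B, K, G, S, P, M, C]
Visit B → queue [K, G, S, P, M, C]
Visit K → queue [G, S, P, M, C]
Visit G → queue [S, P, M, C]
Visit S → queue [P, M, C]
Visit P → queue [M, C]
Visit M → queue [C]
Visit C → queue []

D → F → R → N → T → L → Q → I → J → O → E → H → A → B → K → G → S → P → M → C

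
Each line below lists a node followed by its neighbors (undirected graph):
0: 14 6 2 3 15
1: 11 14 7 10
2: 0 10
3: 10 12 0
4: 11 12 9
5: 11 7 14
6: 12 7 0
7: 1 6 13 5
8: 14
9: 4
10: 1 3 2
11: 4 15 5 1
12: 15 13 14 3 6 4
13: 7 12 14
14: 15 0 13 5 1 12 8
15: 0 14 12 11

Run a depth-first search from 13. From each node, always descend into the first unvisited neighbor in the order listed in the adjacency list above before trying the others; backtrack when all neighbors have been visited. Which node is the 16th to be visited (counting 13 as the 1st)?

9

Visit 13
13 → 7
7 → 1
1 → 11
11 → 4
4 → 12
12 → 15
15 → 0
0 → 14
14 → 5
14 → 8
0 → 6
0 → 2
2 → 10
10 → 3
4 → 9

Visit order: 13, 7, 1, 11, 4, 12, 15, 0, 14, 5, 8, 6, 2, 10, 3, 9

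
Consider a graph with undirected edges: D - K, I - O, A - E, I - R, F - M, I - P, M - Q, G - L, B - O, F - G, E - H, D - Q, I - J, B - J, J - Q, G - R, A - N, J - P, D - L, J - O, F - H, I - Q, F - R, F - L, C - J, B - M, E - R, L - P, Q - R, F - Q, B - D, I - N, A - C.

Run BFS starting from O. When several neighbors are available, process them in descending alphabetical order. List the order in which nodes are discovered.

O -> J -> I -> B -> Q -> P -> C -> R -> N -> M -> D -> F -> L -> A -> G -> E -> K -> H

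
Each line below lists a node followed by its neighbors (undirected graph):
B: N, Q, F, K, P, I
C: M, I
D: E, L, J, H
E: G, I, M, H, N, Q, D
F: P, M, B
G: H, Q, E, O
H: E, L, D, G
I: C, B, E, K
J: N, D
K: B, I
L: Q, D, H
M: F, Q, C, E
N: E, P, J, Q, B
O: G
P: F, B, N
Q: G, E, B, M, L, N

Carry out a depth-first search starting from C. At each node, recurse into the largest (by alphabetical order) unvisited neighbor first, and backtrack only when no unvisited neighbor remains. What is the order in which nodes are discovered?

C M Q N P F B K I E H L D J G O

Visit C
C → M
M → Q
Q → N
N → P
P → F
F → B
B → K
K → I
I → E
E → H
H → L
L → D
D → J
H → G
G → O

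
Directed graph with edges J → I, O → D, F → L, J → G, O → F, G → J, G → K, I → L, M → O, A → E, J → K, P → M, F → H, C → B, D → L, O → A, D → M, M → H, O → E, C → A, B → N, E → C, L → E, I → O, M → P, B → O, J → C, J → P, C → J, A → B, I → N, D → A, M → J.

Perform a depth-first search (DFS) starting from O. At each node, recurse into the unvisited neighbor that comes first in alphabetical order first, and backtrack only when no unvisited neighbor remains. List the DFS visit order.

O A B N E C J G K I L P M H D F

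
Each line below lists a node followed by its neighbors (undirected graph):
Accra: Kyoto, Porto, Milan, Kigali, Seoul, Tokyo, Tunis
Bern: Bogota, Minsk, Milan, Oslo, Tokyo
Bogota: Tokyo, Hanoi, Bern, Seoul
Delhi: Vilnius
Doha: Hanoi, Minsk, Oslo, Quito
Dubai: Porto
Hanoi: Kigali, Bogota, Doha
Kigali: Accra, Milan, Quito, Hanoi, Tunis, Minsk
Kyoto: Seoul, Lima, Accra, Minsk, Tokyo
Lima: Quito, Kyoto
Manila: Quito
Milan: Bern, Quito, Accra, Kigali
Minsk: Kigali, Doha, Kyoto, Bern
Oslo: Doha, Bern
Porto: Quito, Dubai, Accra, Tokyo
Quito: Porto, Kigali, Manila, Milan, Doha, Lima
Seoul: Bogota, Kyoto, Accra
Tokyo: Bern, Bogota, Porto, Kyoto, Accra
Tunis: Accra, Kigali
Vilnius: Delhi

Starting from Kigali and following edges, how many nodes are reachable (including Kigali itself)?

BFS from Kigali visits: Kigali, Tunis, Quito, Minsk, Milan, Hanoi, Accra, Porto, Manila, Lima, Doha, Kyoto, Bern, Bogota, Tokyo, Seoul, Dubai, Oslo
Reachable nodes: 18 of 20 total.

18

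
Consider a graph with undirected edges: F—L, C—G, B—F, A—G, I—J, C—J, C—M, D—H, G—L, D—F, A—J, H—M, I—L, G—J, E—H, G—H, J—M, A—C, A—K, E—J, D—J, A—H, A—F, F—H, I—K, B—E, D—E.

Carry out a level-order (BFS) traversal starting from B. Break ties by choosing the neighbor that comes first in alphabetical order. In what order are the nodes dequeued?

B, E, F, D, H, J, A, L, G, M, C, I, K

Visit B; enqueue E, F → queue [E, F]
Visit E; enqueue D, H, J → queue [F, D, H, J]
Visit F; enqueue A, L → queue [D, H, J, A, L]
Visit D → queue [H, J, A, L]
Visit H; enqueue G, M → queue [J, A, L, G, M]
Visit J; enqueue C, I → queue [A, L, G, M, C, I]
Visit A; enqueue K → queue [L, G, M, C, I, K]
Visit L → queue [G, M, C, I, K]
Visit G → queue [M, C, I, K]
Visit M → queue [C, I, K]
Visit C → queue [I, K]
Visit I → queue [K]
Visit K → queue []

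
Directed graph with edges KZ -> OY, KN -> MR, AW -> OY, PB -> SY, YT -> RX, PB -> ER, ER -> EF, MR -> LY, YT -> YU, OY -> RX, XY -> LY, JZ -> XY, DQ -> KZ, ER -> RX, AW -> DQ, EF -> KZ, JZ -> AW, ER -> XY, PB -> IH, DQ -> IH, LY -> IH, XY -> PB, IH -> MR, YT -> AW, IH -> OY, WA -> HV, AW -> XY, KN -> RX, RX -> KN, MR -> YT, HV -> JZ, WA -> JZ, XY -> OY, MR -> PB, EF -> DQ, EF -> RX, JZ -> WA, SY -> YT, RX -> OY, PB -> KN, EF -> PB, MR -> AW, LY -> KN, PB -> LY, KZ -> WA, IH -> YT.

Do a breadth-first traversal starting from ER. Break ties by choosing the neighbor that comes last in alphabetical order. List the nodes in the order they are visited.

Visit ER; enqueue XY, RX, EF → queue [XY, RX, EF]
Visit XY; enqueue PB, OY, LY → queue [RX, EF, PB, OY, LY]
Visit RX; enqueue KN → queue [EF, PB, OY, LY, KN]
Visit EF; enqueue KZ, DQ → queue [PB, OY, LY, KN, KZ, DQ]
Visit PB; enqueue SY, IH → queue [OY, LY, KN, KZ, DQ, SY, IH]
Visit OY → queue [LY, KN, KZ, DQ, SY, IH]
Visit LY → queue [KN, KZ, DQ, SY, IH]
Visit KN; enqueue MR → queue [KZ, DQ, SY, IH, MR]
Visit KZ; enqueue WA → queue [DQ, SY, IH, MR, WA]
Visit DQ → queue [SY, IH, MR, WA]
Visit SY; enqueue YT → queue [IH, MR, WA, YT]
Visit IH → queue [MR, WA, YT]
Visit MR; enqueue AW → queue [WA, YT, AW]
Visit WA; enqueue JZ, HV → queue [YT, AW, JZ, HV]
Visit YT; enqueue YU → queue [AW, JZ, HV, YU]
Visit AW → queue [JZ, HV, YU]
Visit JZ → queue [HV, YU]
Visit HV → queue [YU]
Visit YU → queue []

ER, XY, RX, EF, PB, OY, LY, KN, KZ, DQ, SY, IH, MR, WA, YT, AW, JZ, HV, YU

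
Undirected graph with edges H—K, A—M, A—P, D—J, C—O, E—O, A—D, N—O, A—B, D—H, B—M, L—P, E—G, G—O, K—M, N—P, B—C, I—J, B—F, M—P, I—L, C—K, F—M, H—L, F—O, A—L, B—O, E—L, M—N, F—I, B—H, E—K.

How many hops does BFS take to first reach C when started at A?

Level 0: A
Level 1: B, D, L, M, P
Level 2: C, E, F, H, I, J, K, N, O
Level 3: G
C first appears at level 2.

2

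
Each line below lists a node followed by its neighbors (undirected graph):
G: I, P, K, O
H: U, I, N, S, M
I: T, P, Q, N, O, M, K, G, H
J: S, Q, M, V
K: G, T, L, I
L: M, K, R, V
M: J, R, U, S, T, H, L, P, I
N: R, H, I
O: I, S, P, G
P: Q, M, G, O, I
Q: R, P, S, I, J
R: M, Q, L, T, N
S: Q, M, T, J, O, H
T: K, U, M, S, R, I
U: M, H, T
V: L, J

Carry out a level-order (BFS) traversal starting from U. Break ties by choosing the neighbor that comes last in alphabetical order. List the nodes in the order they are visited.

U -> T -> M -> H -> S -> R -> K -> I -> P -> L -> J -> N -> Q -> O -> G -> V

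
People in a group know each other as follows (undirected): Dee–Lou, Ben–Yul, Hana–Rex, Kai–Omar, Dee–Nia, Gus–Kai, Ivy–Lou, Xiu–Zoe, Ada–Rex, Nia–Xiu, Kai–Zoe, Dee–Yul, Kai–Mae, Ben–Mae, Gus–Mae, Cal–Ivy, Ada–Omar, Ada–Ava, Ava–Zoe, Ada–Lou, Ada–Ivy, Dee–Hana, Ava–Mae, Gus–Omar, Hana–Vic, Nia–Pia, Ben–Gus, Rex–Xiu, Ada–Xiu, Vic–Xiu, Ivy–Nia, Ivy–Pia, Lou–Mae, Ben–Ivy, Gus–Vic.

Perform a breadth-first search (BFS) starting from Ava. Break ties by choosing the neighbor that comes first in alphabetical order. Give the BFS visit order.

Visit Ava; enqueue Ada, Mae, Zoe → queue [Ada, Mae, Zoe]
Visit Ada; enqueue Ivy, Lou, Omar, Rex, Xiu → queue [Mae, Zoe, Ivy, Lou, Omar, Rex, Xiu]
Visit Mae; enqueue Ben, Gus, Kai → queue [Zoe, Ivy, Lou, Omar, Rex, Xiu, Ben, Gus, Kai]
Visit Zoe → queue [Ivy, Lou, Omar, Rex, Xiu, Ben, Gus, Kai]
Visit Ivy; enqueue Cal, Nia, Pia → queue [Lou, Omar, Rex, Xiu, Ben, Gus, Kai, Cal, Nia, Pia]
Visit Lou; enqueue Dee → queue [Omar, Rex, Xiu, Ben, Gus, Kai, Cal, Nia, Pia, Dee]
Visit Omar → queue [Rex, Xiu, Ben, Gus, Kai, Cal, Nia, Pia, Dee]
Visit Rex; enqueue Hana → queue [Xiu, Ben, Gus, Kai, Cal, Nia, Pia, Dee, Hana]
Visit Xiu; enqueue Vic → queue [Ben, Gus, Kai, Cal, Nia, Pia, Dee, Hana, Vic]
Visit Ben; enqueue Yul → queue [Gus, Kai, Cal, Nia, Pia, Dee, Hana, Vic, Yul]
Visit Gus → queue [Kai, Cal, Nia, Pia, Dee, Hana, Vic, Yul]
Visit Kai → queue [Cal, Nia, Pia, Dee, Hana, Vic, Yul]
Visit Cal → queue [Nia, Pia, Dee, Hana, Vic, Yul]
Visit Nia → queue [Pia, Dee, Hana, Vic, Yul]
Visit Pia → queue [Dee, Hana, Vic, Yul]
Visit Dee → queue [Hana, Vic, Yul]
Visit Hana → queue [Vic, Yul]
Visit Vic → queue [Yul]
Visit Yul → queue []

Ava, Ada, Mae, Zoe, Ivy, Lou, Omar, Rex, Xiu, Ben, Gus, Kai, Cal, Nia, Pia, Dee, Hana, Vic, Yul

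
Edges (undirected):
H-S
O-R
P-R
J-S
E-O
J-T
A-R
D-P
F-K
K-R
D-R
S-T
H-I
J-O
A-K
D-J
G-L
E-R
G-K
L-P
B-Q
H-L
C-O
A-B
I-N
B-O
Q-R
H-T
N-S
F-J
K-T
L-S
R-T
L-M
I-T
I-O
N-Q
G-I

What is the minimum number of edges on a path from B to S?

3

Level 0: B
Level 1: A, O, Q
Level 2: C, E, I, J, K, N, R
Level 3: D, F, G, H, P, S, T
Level 4: L
Level 5: M
S first appears at level 3.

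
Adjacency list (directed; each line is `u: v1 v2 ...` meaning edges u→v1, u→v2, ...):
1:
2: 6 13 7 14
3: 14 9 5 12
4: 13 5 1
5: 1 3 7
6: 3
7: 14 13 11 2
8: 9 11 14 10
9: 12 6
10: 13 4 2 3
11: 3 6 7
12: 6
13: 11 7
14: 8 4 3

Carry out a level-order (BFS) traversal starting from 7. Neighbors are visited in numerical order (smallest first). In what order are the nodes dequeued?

Visit 7; enqueue 2, 11, 13, 14 → queue [2, 11, 13, 14]
Visit 2; enqueue 6 → queue [11, 13, 14, 6]
Visit 11; enqueue 3 → queue [13, 14, 6, 3]
Visit 13 → queue [14, 6, 3]
Visit 14; enqueue 4, 8 → queue [6, 3, 4, 8]
Visit 6 → queue [3, 4, 8]
Visit 3; enqueue 5, 9, 12 → queue [4, 8, 5, 9, 12]
Visit 4; enqueue 1 → queue [8, 5, 9, 12, 1]
Visit 8; enqueue 10 → queue [5, 9, 12, 1, 10]
Visit 5 → queue [9, 12, 1, 10]
Visit 9 → queue [12, 1, 10]
Visit 12 → queue [1, 10]
Visit 1 → queue [10]
Visit 10 → queue []

7 2 11 13 14 6 3 4 8 5 9 12 1 10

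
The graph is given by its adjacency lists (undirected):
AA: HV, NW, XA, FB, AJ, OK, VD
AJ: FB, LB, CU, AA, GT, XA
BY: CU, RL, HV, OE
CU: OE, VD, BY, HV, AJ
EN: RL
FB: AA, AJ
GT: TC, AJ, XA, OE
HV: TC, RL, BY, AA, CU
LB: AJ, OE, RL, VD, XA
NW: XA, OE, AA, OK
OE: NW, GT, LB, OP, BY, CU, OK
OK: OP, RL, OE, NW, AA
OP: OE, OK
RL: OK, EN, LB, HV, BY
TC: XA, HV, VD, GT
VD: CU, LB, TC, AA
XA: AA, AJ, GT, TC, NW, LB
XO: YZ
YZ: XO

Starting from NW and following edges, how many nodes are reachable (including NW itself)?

17

BFS from NW visits: NW, AA, OE, OK, XA, AJ, FB, HV, VD, BY, CU, GT, LB, OP, RL, TC, EN
Reachable nodes: 17 of 19 total.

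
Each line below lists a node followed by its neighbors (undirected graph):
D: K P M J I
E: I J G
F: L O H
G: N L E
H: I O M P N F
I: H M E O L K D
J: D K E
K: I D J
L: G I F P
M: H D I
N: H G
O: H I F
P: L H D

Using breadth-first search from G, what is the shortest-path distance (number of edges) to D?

3

Level 0: G
Level 1: E, L, N
Level 2: F, H, I, J, P
Level 3: D, K, M, O
D first appears at level 3.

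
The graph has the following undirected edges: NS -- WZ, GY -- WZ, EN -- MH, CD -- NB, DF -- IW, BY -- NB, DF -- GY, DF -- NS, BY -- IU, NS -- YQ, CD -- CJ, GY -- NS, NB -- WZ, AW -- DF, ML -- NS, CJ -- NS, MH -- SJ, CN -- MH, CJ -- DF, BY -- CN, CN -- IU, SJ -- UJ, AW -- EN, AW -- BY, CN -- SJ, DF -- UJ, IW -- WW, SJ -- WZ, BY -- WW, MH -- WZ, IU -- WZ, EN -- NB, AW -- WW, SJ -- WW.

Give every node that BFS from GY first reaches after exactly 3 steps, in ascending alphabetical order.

BY, CD, CN, EN, WW

Level 0: GY
Level 1: DF, NS, WZ
Level 2: AW, CJ, IU, IW, MH, ML, NB, SJ, UJ, YQ
Level 3: BY, CD, CN, EN, WW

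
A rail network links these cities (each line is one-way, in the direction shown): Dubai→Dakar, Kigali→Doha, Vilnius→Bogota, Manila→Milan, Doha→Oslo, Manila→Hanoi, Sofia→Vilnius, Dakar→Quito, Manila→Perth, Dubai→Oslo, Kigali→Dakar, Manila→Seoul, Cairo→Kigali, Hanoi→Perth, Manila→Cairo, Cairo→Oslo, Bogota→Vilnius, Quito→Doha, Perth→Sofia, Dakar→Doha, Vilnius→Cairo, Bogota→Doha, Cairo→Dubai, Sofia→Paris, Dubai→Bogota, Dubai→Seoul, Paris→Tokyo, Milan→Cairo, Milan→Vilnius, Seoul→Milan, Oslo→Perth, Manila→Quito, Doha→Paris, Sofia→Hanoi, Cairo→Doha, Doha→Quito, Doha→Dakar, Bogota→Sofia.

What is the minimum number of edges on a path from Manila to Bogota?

Level 0: Manila
Level 1: Cairo, Hanoi, Milan, Perth, Quito, Seoul
Level 2: Doha, Dubai, Kigali, Oslo, Sofia, Vilnius
Level 3: Bogota, Dakar, Paris
Level 4: Tokyo
Bogota first appears at level 3.

3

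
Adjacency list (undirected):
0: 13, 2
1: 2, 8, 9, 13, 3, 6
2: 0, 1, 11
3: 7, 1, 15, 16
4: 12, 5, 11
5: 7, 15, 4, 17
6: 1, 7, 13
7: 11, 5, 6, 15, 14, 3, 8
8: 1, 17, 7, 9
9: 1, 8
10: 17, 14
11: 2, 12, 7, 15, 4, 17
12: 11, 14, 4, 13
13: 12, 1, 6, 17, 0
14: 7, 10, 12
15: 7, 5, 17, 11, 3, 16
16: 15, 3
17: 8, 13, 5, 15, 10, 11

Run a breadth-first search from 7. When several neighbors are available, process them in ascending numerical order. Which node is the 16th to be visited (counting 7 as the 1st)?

12

Visit 7; enqueue 3, 5, 6, 8, 11, 14, 15 → queue [3, 5, 6, 8, 11, 14, 15]
Visit 3; enqueue 1, 16 → queue [5, 6, 8, 11, 14, 15, 1, 16]
Visit 5; enqueue 4, 17 → queue [6, 8, 11, 14, 15, 1, 16, 4, 17]
Visit 6; enqueue 13 → queue [8, 11, 14, 15, 1, 16, 4, 17, 13]
Visit 8; enqueue 9 → queue [11, 14, 15, 1, 16, 4, 17, 13, 9]
Visit 11; enqueue 2, 12 → queue [14, 15, 1, 16, 4, 17, 13, 9, 2, 12]
Visit 14; enqueue 10 → queue [15, 1, 16, 4, 17, 13, 9, 2, 12, 10]
Visit 15 → queue [1, 16, 4, 17, 13, 9, 2, 12, 10]
Visit 1 → queue [16, 4, 17, 13, 9, 2, 12, 10]
Visit 16 → queue [4, 17, 13, 9, 2, 12, 10]
Visit 4 → queue [17, 13, 9, 2, 12, 10]
Visit 17 → queue [13, 9, 2, 12, 10]
Visit 13; enqueue 0 → queue [9, 2, 12, 10, 0]
Visit 9 → queue [2, 12, 10, 0]
Visit 2 → queue [12, 10, 0]
Visit 12 → queue [10, 0]
Visit 10 → queue [0]
Visit 0 → queue []

Visit order: 7, 3, 5, 6, 8, 11, 14, 15, 1, 16, 4, 17, 13, 9, 2, 12, 10, 0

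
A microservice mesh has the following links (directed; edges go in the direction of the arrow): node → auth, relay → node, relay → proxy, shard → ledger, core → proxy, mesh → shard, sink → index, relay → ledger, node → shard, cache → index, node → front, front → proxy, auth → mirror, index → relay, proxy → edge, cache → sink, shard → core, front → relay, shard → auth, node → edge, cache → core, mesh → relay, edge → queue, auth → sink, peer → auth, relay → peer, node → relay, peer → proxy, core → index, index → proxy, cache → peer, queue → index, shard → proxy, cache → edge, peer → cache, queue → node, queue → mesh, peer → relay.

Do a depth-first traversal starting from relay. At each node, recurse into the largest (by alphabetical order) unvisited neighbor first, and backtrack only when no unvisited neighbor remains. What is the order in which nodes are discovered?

Visit relay
relay → proxy
proxy → edge
edge → queue
queue → node
node → shard
shard → ledger
shard → core
core → index
shard → auth
auth → sink
auth → mirror
node → front
queue → mesh
relay → peer
peer → cache

relay → proxy → edge → queue → node → shard → ledger → core → index → auth → sink → mirror → front → mesh → peer → cache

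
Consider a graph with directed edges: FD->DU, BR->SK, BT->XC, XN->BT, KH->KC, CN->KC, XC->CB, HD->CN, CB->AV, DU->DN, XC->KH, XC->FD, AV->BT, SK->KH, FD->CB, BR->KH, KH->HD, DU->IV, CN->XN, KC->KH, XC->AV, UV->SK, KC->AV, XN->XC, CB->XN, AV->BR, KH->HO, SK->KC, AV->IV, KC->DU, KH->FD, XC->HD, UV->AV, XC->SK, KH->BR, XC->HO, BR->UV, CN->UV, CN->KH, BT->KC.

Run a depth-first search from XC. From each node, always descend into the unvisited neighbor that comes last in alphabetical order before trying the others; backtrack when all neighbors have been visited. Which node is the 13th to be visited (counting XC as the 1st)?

Visit XC
XC → SK
SK → KH
KH → KC
KC → DU
DU → IV
DU → DN
KC → AV
AV → BT
AV → BR
BR → UV
KH → HO
KH → HD
HD → CN
CN → XN
KH → FD
FD → CB

Visit order: XC, SK, KH, KC, DU, IV, DN, AV, BT, BR, UV, HO, HD, CN, XN, FD, CB

HD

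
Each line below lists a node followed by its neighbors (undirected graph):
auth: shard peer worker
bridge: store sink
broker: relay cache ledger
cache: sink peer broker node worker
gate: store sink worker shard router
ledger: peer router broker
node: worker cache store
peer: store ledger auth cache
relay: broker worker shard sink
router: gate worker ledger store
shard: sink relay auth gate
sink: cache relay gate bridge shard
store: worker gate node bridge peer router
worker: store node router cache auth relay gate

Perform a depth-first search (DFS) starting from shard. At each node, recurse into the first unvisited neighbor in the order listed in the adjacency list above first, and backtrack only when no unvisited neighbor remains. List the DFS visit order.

shard, sink, cache, peer, store, worker, node, router, gate, ledger, broker, relay, auth, bridge

Visit shard
shard → sink
sink → cache
cache → peer
peer → store
store → worker
worker → node
worker → router
router → gate
router → ledger
ledger → broker
broker → relay
worker → auth
store → bridge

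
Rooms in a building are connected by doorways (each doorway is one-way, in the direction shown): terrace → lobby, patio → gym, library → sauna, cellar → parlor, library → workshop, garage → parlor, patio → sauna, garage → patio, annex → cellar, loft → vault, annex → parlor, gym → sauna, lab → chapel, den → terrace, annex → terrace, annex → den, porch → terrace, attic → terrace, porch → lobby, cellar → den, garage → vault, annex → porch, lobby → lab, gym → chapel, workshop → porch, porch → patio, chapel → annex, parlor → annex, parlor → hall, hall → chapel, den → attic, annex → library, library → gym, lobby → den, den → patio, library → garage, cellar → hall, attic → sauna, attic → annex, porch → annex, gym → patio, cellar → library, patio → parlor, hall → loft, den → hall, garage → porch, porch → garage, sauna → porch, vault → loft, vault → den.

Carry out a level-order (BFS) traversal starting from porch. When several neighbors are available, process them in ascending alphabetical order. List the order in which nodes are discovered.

porch -> annex -> garage -> lobby -> patio -> terrace -> cellar -> den -> library -> parlor -> vault -> lab -> gym -> sauna -> hall -> attic -> workshop -> loft -> chapel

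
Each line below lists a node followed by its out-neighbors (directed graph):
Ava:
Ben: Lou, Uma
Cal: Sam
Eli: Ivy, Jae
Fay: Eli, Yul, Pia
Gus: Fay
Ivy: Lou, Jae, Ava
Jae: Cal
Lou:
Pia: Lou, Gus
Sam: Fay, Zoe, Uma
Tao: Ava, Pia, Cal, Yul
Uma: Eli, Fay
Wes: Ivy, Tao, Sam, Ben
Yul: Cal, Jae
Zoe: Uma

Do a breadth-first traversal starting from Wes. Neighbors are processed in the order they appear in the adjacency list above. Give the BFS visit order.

Wes Ivy Tao Sam Ben Lou Jae Ava Pia Cal Yul Fay Zoe Uma Gus Eli

Visit Wes; enqueue Ivy, Tao, Sam, Ben → queue [Ivy, Tao, Sam, Ben]
Visit Ivy; enqueue Lou, Jae, Ava → queue [Tao, Sam, Ben, Lou, Jae, Ava]
Visit Tao; enqueue Pia, Cal, Yul → queue [Sam, Ben, Lou, Jae, Ava, Pia, Cal, Yul]
Visit Sam; enqueue Fay, Zoe, Uma → queue [Ben, Lou, Jae, Ava, Pia, Cal, Yul, Fay, Zoe, Uma]
Visit Ben → queue [Lou, Jae, Ava, Pia, Cal, Yul, Fay, Zoe, Uma]
Visit Lou → queue [Jae, Ava, Pia, Cal, Yul, Fay, Zoe, Uma]
Visit Jae → queue [Ava, Pia, Cal, Yul, Fay, Zoe, Uma]
Visit Ava → queue [Pia, Cal, Yul, Fay, Zoe, Uma]
Visit Pia; enqueue Gus → queue [Cal, Yul, Fay, Zoe, Uma, Gus]
Visit Cal → queue [Yul, Fay, Zoe, Uma, Gus]
Visit Yul → queue [Fay, Zoe, Uma, Gus]
Visit Fay; enqueue Eli → queue [Zoe, Uma, Gus, Eli]
Visit Zoe → queue [Uma, Gus, Eli]
Visit Uma → queue [Gus, Eli]
Visit Gus → queue [Eli]
Visit Eli → queue []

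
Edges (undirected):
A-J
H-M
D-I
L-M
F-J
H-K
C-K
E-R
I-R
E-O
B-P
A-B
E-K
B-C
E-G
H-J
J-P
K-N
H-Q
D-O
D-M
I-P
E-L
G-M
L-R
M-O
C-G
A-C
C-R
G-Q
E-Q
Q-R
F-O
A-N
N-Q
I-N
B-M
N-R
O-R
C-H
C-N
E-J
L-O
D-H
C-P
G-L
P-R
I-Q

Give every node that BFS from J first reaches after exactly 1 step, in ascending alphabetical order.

A, E, F, H, P

Level 0: J
Level 1: A, E, F, H, P
Level 2: B, C, D, G, I, K, L, M, N, O, Q, R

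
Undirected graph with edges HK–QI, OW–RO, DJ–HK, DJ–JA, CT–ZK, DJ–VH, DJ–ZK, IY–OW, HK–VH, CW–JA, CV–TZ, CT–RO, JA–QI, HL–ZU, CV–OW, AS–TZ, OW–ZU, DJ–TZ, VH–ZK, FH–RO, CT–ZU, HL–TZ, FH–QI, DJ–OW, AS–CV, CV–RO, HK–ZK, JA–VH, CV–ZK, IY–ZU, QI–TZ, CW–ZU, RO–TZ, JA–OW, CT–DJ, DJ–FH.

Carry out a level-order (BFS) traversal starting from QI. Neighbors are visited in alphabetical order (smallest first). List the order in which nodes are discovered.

Visit QI; enqueue FH, HK, JA, TZ → queue [FH, HK, JA, TZ]
Visit FH; enqueue DJ, RO → queue [HK, JA, TZ, DJ, RO]
Visit HK; enqueue VH, ZK → queue [JA, TZ, DJ, RO, VH, ZK]
Visit JA; enqueue CW, OW → queue [TZ, DJ, RO, VH, ZK, CW, OW]
Visit TZ; enqueue AS, CV, HL → queue [DJ, RO, VH, ZK, CW, OW, AS, CV, HL]
Visit DJ; enqueue CT → queue [RO, VH, ZK, CW, OW, AS, CV, HL, CT]
Visit RO → queue [VH, ZK, CW, OW, AS, CV, HL, CT]
Visit VH → queue [ZK, CW, OW, AS, CV, HL, CT]
Visit ZK → queue [CW, OW, AS, CV, HL, CT]
Visit CW; enqueue ZU → queue [OW, AS, CV, HL, CT, ZU]
Visit OW; enqueue IY → queue [AS, CV, HL, CT, ZU, IY]
Visit AS → queue [CV, HL, CT, ZU, IY]
Visit CV → queue [HL, CT, ZU, IY]
Visit HL → queue [CT, ZU, IY]
Visit CT → queue [ZU, IY]
Visit ZU → queue [IY]
Visit IY → queue []

QI FH HK JA TZ DJ RO VH ZK CW OW AS CV HL CT ZU IY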